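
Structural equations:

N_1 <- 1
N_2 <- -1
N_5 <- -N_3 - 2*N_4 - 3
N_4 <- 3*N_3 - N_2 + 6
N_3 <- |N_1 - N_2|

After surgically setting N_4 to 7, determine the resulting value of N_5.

-19

Intervening sets N_4 = 7 and removes its equation (N_4 <- 3*N_3 - N_2 + 6).
N_3 = |N_1 - N_2|  [with N_1=1, N_2=-1]  = 2
N_5 = -N_3 - 2*N_4 - 3  [with N_3=2, N_4=7]  = -19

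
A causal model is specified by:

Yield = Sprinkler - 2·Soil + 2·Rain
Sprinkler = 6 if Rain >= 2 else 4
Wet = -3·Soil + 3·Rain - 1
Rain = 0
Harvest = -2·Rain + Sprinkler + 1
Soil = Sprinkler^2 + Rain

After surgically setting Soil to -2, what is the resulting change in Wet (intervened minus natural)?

54

The intervention breaks the incoming arrows to Soil: Soil = Sprinkler^2 + Rain no longer applies, and Soil = -2.
Wet = -3·Soil + 3·Rain - 1  [with Soil=-2, Rain=0]  = 5
Without intervention: Sprinkler = 6 if Rain >= 2 else 4  [with Rain=0]  = 4; Soil = Sprinkler^2 + Rain  [with Sprinkler=4, Rain=0]  = 16; Wet = -3·Soil + 3·Rain - 1  [with Soil=16, Rain=0]  = -49.
Change = 5 − (-49) = 54.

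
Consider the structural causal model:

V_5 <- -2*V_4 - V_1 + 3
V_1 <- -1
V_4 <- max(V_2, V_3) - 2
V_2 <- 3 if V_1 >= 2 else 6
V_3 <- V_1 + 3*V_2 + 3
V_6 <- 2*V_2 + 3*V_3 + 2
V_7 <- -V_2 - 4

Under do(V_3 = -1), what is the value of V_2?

Under do(V_3=-1), the mechanism V_3 <- V_1 + 3*V_2 + 3 is discarded; V_3 is fixed at -1.
Since V_2 is not a descendant of the intervened variable, it is unaffected.
V_2 = 3 if V_1 >= 2 else 6  [with V_1=-1]  = 6

6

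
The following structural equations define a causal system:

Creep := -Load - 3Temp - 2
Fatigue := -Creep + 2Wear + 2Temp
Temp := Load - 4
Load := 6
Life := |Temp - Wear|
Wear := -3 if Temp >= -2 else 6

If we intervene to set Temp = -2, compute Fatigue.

do(Temp=-2) replaces the equation Temp := Load - 4 with the constant Temp = -2.
Creep = -Load - 3Temp - 2  [with Load=6, Temp=-2]  = -2
Wear = -3 if Temp >= -2 else 6  [with Temp=-2]  = -3
Fatigue = -Creep + 2Wear + 2Temp  [with Creep=-2, Wear=-3, Temp=-2]  = -8

-8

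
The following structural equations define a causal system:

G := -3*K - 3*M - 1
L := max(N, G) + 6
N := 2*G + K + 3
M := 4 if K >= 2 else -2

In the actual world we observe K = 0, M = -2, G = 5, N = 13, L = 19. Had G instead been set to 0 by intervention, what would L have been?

9

do(G=0) replaces the equation G := -3*K - 3*M - 1 with the constant G = 0.
N = 2*G + K + 3  [with G=0, K=0]  = 3
L = max(N, G) + 6  [with N=3, G=0]  = 9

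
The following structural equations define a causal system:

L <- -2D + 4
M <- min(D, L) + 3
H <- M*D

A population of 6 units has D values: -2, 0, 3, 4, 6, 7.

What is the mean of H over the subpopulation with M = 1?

0.5

E[H|M=1] averages over only the 2 units with M=1 (D = -2, 3): H = -2, 3, mean 0.5.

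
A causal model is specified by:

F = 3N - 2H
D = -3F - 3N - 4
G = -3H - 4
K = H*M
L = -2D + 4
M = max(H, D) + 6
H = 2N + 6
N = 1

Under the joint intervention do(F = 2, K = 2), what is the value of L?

30

Under do(F = 2, K = 2), each intervened variable's structural equation is replaced by its fixed value.
D = -3F - 3N - 4  [with F=2, N=1]  = -13
L = -2D + 4  [with D=-13]  = 30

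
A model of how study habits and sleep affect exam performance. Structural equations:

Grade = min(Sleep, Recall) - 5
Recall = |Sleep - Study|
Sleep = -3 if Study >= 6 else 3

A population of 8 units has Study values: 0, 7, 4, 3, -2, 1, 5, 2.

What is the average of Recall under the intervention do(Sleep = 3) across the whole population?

2.25

Under do(Sleep=3), Sleep's equation is replaced by Sleep=3 for every unit. Per-unit Recall: 3, 4, 1, 0, 5, 2, 2, 1. Mean = 2.25.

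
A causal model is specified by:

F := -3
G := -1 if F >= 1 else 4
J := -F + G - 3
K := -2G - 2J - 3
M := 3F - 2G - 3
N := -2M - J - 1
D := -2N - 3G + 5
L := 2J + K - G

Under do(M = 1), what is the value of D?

7

Under do(M=1), the mechanism M := 3F - 2G - 3 is discarded; M is fixed at 1.
G = -1 if F >= 1 else 4  [with F=-3]  = 4
J = -F + G - 3  [with F=-3, G=4]  = 4
N = -2M - J - 1  [with M=1, J=4]  = -7
D = -2N - 3G + 5  [with N=-7, G=4]  = 7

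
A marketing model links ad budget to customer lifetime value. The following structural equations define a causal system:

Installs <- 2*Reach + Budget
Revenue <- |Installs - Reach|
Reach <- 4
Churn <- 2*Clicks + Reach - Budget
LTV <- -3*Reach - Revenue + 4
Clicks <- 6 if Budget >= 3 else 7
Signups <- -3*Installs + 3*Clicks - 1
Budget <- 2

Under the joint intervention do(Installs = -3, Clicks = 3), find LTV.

The joint intervention fixes Installs = -3, Clicks = 3, removing each variable's own equation.
Revenue = |Installs - Reach|  [with Installs=-3, Reach=4]  = 7
LTV = -3*Reach - Revenue + 4  [with Reach=4, Revenue=7]  = -15

-15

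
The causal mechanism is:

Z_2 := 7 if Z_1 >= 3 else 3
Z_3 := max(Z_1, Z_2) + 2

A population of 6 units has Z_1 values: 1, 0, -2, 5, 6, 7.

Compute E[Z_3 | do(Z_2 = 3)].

6.5

do(Z_2=3) breaks Z_2's dependence on Z_1. With Z_2=3 fixed, Z_3 across the units is 5, 5, 5, 7, 8, 9, mean 6.5.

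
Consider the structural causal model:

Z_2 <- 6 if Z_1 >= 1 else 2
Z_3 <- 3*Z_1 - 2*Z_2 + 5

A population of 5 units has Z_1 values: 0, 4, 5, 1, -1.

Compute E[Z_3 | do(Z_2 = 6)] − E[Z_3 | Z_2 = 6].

do(Z_2=6) breaks Z_2's dependence on Z_1. With Z_2=6 fixed, Z_3 across the units is -7, 5, 8, -4, -10, mean -1.6.
Observing Z_2=6 restricts to units where Z_2's equation naturally yields 6: Z_1 ∈ {4, 5, 1}. In that subpopulation Z_3 = 5, 8, -4, mean 3.
Difference = -1.6 − 3 = -4.6.

-4.6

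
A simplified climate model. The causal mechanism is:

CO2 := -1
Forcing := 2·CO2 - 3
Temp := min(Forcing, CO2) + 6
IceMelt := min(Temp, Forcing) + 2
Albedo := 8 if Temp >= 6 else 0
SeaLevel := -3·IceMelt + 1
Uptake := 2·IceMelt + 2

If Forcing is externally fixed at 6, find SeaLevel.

Under do(Forcing=6), the mechanism Forcing := 2·CO2 - 3 is discarded; Forcing is fixed at 6.
Temp = min(Forcing, CO2) + 6  [with Forcing=6, CO2=-1]  = 5
IceMelt = min(Temp, Forcing) + 2  [with Temp=5, Forcing=6]  = 7
SeaLevel = -3·IceMelt + 1  [with IceMelt=7]  = -20

-20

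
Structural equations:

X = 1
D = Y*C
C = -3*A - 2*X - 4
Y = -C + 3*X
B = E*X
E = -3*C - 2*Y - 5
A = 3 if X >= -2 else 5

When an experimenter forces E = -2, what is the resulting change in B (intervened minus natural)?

Intervening sets E = -2 and removes its equation (E = -3*C - 2*Y - 5).
B = E*X  [with E=-2, X=1]  = -2
Without intervention: A = 3 if X >= -2 else 5  [with X=1]  = 3; C = -3*A - 2*X - 4  [with A=3, X=1]  = -15; Y = -C + 3*X  [with C=-15, X=1]  = 18; E = -3*C - 2*Y - 5  [with C=-15, Y=18]  = 4; B = E*X  [with E=4, X=1]  = 4.
Change = -2 − 4 = -6.

-6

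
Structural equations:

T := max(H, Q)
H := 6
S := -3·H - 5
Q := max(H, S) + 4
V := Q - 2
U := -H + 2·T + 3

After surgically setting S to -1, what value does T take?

Under do(S=-1), the mechanism S := -3·H - 5 is discarded; S is fixed at -1.
Q = max(H, S) + 4  [with H=6, S=-1]  = 10
T = max(H, Q)  [with H=6, Q=10]  = 10

10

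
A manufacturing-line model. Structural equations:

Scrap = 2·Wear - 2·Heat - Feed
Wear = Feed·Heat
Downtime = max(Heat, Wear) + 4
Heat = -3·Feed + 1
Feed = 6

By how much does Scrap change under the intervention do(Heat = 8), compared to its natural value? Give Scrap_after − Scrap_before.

250

Under do(Heat=8), the mechanism Heat = -3·Feed + 1 is discarded; Heat is fixed at 8.
Wear = Feed·Heat  [with Feed=6, Heat=8]  = 48
Scrap = 2·Wear - 2·Heat - Feed  [with Wear=48, Heat=8, Feed=6]  = 74
Without intervention: Heat = -3·Feed + 1  [with Feed=6]  = -17; Wear = Feed·Heat  [with Feed=6, Heat=-17]  = -102; Scrap = 2·Wear - 2·Heat - Feed  [with Wear=-102, Heat=-17, Feed=6]  = -176.
Change = 74 − (-176) = 250.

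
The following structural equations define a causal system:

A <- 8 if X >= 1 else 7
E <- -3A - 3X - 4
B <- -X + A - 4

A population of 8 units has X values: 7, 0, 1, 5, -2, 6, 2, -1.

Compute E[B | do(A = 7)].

0.75

do(A=7) breaks A's dependence on X. With A=7 fixed, B across the units is -4, 3, 2, -2, 5, -3, 1, 4, mean 0.75.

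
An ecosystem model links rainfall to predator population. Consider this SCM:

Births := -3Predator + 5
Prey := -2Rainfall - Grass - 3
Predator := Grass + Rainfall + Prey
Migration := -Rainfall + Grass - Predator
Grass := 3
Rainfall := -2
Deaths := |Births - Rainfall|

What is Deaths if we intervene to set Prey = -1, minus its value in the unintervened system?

-3

The intervention breaks the incoming arrows to Prey: Prey := -2Rainfall - Grass - 3 no longer applies, and Prey = -1.
Predator = Grass + Rainfall + Prey  [with Grass=3, Rainfall=-2, Prey=-1]  = 0
Births = -3Predator + 5  [with Predator=0]  = 5
Deaths = |Births - Rainfall|  [with Births=5, Rainfall=-2]  = 7
Without intervention: Prey = -2Rainfall - Grass - 3  [with Rainfall=-2, Grass=3]  = -2; Predator = Grass + Rainfall + Prey  [with Grass=3, Rainfall=-2, Prey=-2]  = -1; Births = -3Predator + 5  [with Predator=-1]  = 8; Deaths = |Births - Rainfall|  [with Births=8, Rainfall=-2]  = 10.
Change = 7 − 10 = -3.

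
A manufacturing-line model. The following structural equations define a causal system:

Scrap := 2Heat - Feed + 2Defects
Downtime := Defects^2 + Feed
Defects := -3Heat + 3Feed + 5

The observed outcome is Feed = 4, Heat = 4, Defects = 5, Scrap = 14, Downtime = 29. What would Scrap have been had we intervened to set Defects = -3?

The intervention breaks the incoming arrows to Defects: Defects := -3Heat + 3Feed + 5 no longer applies, and Defects = -3.
Scrap = 2Heat - Feed + 2Defects  [with Heat=4, Feed=4, Defects=-3]  = -2

-2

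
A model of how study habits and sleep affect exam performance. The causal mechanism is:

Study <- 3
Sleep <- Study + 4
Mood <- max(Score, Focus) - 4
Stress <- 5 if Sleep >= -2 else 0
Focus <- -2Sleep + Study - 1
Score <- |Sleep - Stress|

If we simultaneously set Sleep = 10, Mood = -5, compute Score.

Setting Sleep = 10, Mood = -5 by intervention discards those variables' equations.
Stress = 5 if Sleep >= -2 else 0  [with Sleep=10]  = 5
Score = |Sleep - Stress|  [with Sleep=10, Stress=5]  = 5

5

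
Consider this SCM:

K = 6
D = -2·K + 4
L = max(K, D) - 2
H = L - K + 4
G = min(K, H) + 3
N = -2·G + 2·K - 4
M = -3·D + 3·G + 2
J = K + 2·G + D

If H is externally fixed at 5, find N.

Under do(H=5), the mechanism H = L - K + 4 is discarded; H is fixed at 5.
G = min(K, H) + 3  [with K=6, H=5]  = 8
N = -2·G + 2·K - 4  [with G=8, K=6]  = -8

-8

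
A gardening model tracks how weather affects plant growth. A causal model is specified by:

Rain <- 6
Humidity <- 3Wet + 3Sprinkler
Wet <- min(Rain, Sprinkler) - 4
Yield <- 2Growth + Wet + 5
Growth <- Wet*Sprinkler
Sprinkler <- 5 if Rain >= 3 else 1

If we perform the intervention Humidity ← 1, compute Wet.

do(Humidity=1) replaces the equation Humidity <- 3Wet + 3Sprinkler with the constant Humidity = 1.
Wet is not downstream of the intervention, so its value is determined by the original equations.
Sprinkler = 5 if Rain >= 3 else 1  [with Rain=6]  = 5
Wet = min(Rain, Sprinkler) - 4  [with Rain=6, Sprinkler=5]  = 1

1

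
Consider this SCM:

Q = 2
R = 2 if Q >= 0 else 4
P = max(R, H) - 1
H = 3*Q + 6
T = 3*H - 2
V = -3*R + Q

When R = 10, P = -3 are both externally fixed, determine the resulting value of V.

Setting R = 10, P = -3 by intervention discards those variables' equations.
V = -3*R + Q  [with R=10, Q=2]  = -28

-28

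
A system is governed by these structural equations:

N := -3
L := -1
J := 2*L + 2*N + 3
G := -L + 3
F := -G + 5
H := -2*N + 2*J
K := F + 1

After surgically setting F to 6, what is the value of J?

do(F=6) replaces the equation F := -G + 5 with the constant F = 6.
J is not downstream of the intervention, so its value is determined by the original equations.
J = 2*L + 2*N + 3  [with L=-1, N=-3]  = -5

-5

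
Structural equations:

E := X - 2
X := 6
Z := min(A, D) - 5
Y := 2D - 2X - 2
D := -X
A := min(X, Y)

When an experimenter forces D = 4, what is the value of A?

-6

Under do(D=4), the mechanism D := -X is discarded; D is fixed at 4.
Y = 2D - 2X - 2  [with D=4, X=6]  = -6
A = min(X, Y)  [with X=6, Y=-6]  = -6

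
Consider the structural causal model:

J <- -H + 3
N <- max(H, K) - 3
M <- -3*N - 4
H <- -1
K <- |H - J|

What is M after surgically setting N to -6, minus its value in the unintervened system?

24

Intervening sets N = -6 and removes its equation (N <- max(H, K) - 3).
M = -3*N - 4  [with N=-6]  = 14
Without intervention: J = -H + 3  [with H=-1]  = 4; K = |H - J|  [with H=-1, J=4]  = 5; N = max(H, K) - 3  [with H=-1, K=5]  = 2; M = -3*N - 4  [with N=2]  = -10.
Change = 14 − (-10) = 24.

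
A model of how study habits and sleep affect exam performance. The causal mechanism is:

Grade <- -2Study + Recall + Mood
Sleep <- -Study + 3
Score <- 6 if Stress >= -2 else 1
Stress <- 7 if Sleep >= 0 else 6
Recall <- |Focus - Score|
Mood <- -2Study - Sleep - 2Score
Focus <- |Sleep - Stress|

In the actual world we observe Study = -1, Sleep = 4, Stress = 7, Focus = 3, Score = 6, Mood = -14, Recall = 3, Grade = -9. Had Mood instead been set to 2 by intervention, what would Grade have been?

Intervening sets Mood = 2 and removes its equation (Mood <- -2Study - Sleep - 2Score).
Sleep = -Study + 3  [with Study=-1]  = 4
Stress = 7 if Sleep >= 0 else 6  [with Sleep=4]  = 7
Focus = |Sleep - Stress|  [with Sleep=4, Stress=7]  = 3
Score = 6 if Stress >= -2 else 1  [with Stress=7]  = 6
Recall = |Focus - Score|  [with Focus=3, Score=6]  = 3
Grade = -2Study + Recall + Mood  [with Study=-1, Recall=3, Mood=2]  = 7

7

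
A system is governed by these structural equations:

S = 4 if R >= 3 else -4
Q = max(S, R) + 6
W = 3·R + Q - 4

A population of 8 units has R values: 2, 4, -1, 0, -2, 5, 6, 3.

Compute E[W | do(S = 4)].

12.75

Every unit gets S=4 under the intervention. W values become 12, 18, 3, 6, 0, 22, 26, 15; E[W|do(S=4)] = 12.75.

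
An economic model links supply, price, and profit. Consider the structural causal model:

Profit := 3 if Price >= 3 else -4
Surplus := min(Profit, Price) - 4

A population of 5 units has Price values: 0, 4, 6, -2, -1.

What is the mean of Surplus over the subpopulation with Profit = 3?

Conditioning on Profit=3 selects the 2 unit(s) with Price ∈ {4, 6}. Their Surplus values: -1, -1. Mean = -1.

-1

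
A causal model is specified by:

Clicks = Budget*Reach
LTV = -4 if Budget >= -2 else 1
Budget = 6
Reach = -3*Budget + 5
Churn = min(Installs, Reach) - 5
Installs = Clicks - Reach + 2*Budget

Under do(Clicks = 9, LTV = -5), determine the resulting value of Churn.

-18

The joint intervention fixes Clicks = 9, LTV = -5, removing each variable's own equation.
Reach = -3*Budget + 5  [with Budget=6]  = -13
Installs = Clicks - Reach + 2*Budget  [with Clicks=9, Reach=-13, Budget=6]  = 34
Churn = min(Installs, Reach) - 5  [with Installs=34, Reach=-13]  = -18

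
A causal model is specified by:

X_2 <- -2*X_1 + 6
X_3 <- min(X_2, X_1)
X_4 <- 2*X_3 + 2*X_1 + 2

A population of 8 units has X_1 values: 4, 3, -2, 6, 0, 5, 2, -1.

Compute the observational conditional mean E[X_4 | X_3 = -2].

0

Conditioning on X_3=-2 selects the 2 unit(s) with X_1 ∈ {4, -2}. Their X_4 values: 6, -6. Mean = 0.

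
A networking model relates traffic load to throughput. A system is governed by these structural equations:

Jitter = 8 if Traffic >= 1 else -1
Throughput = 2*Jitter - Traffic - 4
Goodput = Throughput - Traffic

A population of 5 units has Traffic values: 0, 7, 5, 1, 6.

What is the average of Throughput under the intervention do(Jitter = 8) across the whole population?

8.2

The intervention sets Jitter=8 in all 5 units regardless of Traffic. Recomputing Throughput per unit gives 12, 5, 7, 11, 6; average 8.2.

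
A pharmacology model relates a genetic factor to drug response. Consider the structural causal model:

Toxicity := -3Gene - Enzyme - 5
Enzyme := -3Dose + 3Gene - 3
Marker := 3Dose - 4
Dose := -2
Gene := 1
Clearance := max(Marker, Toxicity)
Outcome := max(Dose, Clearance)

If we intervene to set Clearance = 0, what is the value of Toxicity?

do(Clearance=0) replaces the equation Clearance := max(Marker, Toxicity) with the constant Clearance = 0.
Since Toxicity is not a descendant of the intervened variable, it is unaffected.
Enzyme = -3Dose + 3Gene - 3  [with Dose=-2, Gene=1]  = 6
Toxicity = -3Gene - Enzyme - 5  [with Gene=1, Enzyme=6]  = -14

-14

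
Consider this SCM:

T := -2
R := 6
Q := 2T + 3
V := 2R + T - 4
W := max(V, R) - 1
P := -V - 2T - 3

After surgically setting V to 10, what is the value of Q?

-1

Under do(V=10), the mechanism V := 2R + T - 4 is discarded; V is fixed at 10.
Since Q is not a descendant of the intervened variable, it is unaffected.
Q = 2T + 3  [with T=-2]  = -1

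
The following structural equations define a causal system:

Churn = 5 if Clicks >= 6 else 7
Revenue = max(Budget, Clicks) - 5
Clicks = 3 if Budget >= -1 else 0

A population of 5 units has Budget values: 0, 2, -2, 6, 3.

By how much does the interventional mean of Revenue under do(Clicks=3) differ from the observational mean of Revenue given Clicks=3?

The intervention sets Clicks=3 in all 5 units regardless of Budget. Recomputing Revenue per unit gives -2, -2, -2, 1, -2; average -1.4.
Observing Clicks=3 restricts to units where Clicks's equation naturally yields 3: Budget ∈ {0, 2, 6, 3}. In that subpopulation Revenue = -2, -2, 1, -2, mean -1.25.
Difference = -1.4 − (-1.25) = -0.15.

-0.15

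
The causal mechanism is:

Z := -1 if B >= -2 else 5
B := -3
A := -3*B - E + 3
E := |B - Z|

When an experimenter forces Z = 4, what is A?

5

Under do(Z=4), the mechanism Z := -1 if B >= -2 else 5 is discarded; Z is fixed at 4.
E = |B - Z|  [with B=-3, Z=4]  = 7
A = -3*B - E + 3  [with B=-3, E=7]  = 5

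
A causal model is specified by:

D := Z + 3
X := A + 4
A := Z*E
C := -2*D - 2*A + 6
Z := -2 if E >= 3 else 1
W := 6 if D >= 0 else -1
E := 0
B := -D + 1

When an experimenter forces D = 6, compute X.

The intervention breaks the incoming arrows to D: D := Z + 3 no longer applies, and D = 6.
X is not downstream of the intervention, so its value is determined by the original equations.
Z = -2 if E >= 3 else 1  [with E=0]  = 1
A = Z*E  [with Z=1, E=0]  = 0
X = A + 4  [with A=0]  = 4

4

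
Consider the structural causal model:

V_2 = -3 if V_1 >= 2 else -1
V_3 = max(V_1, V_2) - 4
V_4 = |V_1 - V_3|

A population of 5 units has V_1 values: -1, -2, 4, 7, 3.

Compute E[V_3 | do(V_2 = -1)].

Under do(V_2=-1), V_2's equation is replaced by V_2=-1 for every unit. Per-unit V_3: -5, -5, 0, 3, -1. Mean = -1.6.

-1.6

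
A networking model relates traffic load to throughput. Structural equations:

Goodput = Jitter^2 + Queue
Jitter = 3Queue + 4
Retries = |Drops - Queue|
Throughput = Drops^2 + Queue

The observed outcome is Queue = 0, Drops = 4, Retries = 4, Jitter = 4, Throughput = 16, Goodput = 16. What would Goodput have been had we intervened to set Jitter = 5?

25

Under do(Jitter=5), the mechanism Jitter = 3Queue + 4 is discarded; Jitter is fixed at 5.
Goodput = Jitter^2 + Queue  [with Jitter=5, Queue=0]  = 25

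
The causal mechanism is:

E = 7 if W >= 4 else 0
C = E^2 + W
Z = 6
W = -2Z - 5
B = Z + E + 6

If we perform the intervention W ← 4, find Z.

Under do(W=4), the mechanism W = -2Z - 5 is discarded; W is fixed at 4.
Z is not downstream of the intervention, so its value is determined by the original equations.

6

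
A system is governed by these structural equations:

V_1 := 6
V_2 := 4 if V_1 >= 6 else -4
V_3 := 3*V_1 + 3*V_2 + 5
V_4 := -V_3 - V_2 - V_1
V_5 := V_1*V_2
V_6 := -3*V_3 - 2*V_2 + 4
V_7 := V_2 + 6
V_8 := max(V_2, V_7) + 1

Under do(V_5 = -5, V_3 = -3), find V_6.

The joint intervention fixes V_5 = -5, V_3 = -3, removing each variable's own equation.
V_2 = 4 if V_1 >= 6 else -4  [with V_1=6]  = 4
V_6 = -3*V_3 - 2*V_2 + 4  [with V_3=-3, V_2=4]  = 5

5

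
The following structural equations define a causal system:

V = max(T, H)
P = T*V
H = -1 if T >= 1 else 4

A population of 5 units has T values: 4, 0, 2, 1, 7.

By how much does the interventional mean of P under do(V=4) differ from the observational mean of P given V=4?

3.2

Under do(V=4), V's equation is replaced by V=4 for every unit. Per-unit P: 16, 0, 8, 4, 28. Mean = 11.2.
Observing V=4 restricts to units where V's equation naturally yields 4: T ∈ {4, 0}. In that subpopulation P = 16, 0, mean 8.
Difference = 11.2 − 8 = 3.2.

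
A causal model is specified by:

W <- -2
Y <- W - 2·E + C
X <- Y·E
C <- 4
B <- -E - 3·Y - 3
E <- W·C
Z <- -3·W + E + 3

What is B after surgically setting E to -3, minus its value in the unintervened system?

25

The intervention breaks the incoming arrows to E: E <- W·C no longer applies, and E = -3.
Y = W - 2·E + C  [with W=-2, E=-3, C=4]  = 8
B = -E - 3·Y - 3  [with E=-3, Y=8]  = -24
Without intervention: E = W·C  [with W=-2, C=4]  = -8; Y = W - 2·E + C  [with W=-2, E=-8, C=4]  = 18; B = -E - 3·Y - 3  [with E=-8, Y=18]  = -49.
Change = -24 − (-49) = 25.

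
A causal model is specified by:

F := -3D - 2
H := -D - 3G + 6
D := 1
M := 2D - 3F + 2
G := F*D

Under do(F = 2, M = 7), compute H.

-1

Under do(F = 2, M = 7), each intervened variable's structural equation is replaced by its fixed value.
G = F*D  [with F=2, D=1]  = 2
H = -D - 3G + 6  [with D=1, G=2]  = -1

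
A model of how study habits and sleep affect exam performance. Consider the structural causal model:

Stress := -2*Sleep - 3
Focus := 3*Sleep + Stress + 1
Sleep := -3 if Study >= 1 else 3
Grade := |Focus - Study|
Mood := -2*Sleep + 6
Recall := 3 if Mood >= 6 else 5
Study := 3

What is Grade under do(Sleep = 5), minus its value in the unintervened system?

-8

Under do(Sleep=5), the mechanism Sleep := -3 if Study >= 1 else 3 is discarded; Sleep is fixed at 5.
Stress = -2*Sleep - 3  [with Sleep=5]  = -13
Focus = 3*Sleep + Stress + 1  [with Sleep=5, Stress=-13]  = 3
Grade = |Focus - Study|  [with Focus=3, Study=3]  = 0
Without intervention: Sleep = -3 if Study >= 1 else 3  [with Study=3]  = -3; Stress = -2*Sleep - 3  [with Sleep=-3]  = 3; Focus = 3*Sleep + Stress + 1  [with Sleep=-3, Stress=3]  = -5; Grade = |Focus - Study|  [with Focus=-5, Study=3]  = 8.
Change = 0 − 8 = -8.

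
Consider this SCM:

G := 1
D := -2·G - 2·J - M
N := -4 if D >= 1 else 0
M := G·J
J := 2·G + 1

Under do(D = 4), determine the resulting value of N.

-4

Intervening sets D = 4 and removes its equation (D := -2·G - 2·J - M).
N = -4 if D >= 1 else 0  [with D=4]  = -4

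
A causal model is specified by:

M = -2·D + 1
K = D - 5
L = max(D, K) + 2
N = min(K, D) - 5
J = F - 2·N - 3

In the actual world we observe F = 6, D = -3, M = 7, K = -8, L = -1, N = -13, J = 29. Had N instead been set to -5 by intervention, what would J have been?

13

Intervening sets N = -5 and removes its equation (N = min(K, D) - 5).
J = F - 2·N - 3  [with F=6, N=-5]  = 13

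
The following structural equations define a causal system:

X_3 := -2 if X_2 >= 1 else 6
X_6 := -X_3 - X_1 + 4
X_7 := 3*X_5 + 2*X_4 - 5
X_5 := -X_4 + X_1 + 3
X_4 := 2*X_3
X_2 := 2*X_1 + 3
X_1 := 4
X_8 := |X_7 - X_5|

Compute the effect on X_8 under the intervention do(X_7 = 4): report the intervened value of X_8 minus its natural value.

do(X_7=4) replaces the equation X_7 := 3*X_5 + 2*X_4 - 5 with the constant X_7 = 4.
X_2 = 2*X_1 + 3  [with X_1=4]  = 11
X_3 = -2 if X_2 >= 1 else 6  [with X_2=11]  = -2
X_4 = 2*X_3  [with X_3=-2]  = -4
X_5 = -X_4 + X_1 + 3  [with X_4=-4, X_1=4]  = 11
X_8 = |X_7 - X_5|  [with X_7=4, X_5=11]  = 7
Without intervention: X_2 = 2*X_1 + 3  [with X_1=4]  = 11; X_3 = -2 if X_2 >= 1 else 6  [with X_2=11]  = -2; X_4 = 2*X_3  [with X_3=-2]  = -4; X_5 = -X_4 + X_1 + 3  [with X_4=-4, X_1=4]  = 11; X_7 = 3*X_5 + 2*X_4 - 5  [with X_5=11, X_4=-4]  = 20; X_8 = |X_7 - X_5|  [with X_7=20, X_5=11]  = 9.
Change = 7 − 9 = -2.

-2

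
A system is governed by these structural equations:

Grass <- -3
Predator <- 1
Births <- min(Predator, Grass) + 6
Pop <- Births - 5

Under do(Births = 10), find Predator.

Under do(Births=10), the mechanism Births <- min(Predator, Grass) + 6 is discarded; Births is fixed at 10.
Since Predator is not a descendant of the intervened variable, it is unaffected.

1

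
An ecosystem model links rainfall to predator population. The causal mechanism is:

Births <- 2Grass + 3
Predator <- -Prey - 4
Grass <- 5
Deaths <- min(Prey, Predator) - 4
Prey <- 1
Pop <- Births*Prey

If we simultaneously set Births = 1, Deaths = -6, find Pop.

1

The joint intervention fixes Births = 1, Deaths = -6, removing each variable's own equation.
Pop = Births*Prey  [with Births=1, Prey=1]  = 1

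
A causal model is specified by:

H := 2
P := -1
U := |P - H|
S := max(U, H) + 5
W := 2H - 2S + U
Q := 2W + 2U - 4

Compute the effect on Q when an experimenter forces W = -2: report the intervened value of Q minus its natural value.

The intervention breaks the incoming arrows to W: W := 2H - 2S + U no longer applies, and W = -2.
U = |P - H|  [with P=-1, H=2]  = 3
Q = 2W + 2U - 4  [with W=-2, U=3]  = -2
Without intervention: U = |P - H|  [with P=-1, H=2]  = 3; S = max(U, H) + 5  [with U=3, H=2]  = 8; W = 2H - 2S + U  [with H=2, S=8, U=3]  = -9; Q = 2W + 2U - 4  [with W=-9, U=3]  = -16.
Change = -2 − (-16) = 14.

14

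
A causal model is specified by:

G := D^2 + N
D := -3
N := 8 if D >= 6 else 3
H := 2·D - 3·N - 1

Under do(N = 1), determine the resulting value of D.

-3

Under do(N=1), the mechanism N := 8 if D >= 6 else 3 is discarded; N is fixed at 1.
D is not downstream of the intervention, so its value is determined by the original equations.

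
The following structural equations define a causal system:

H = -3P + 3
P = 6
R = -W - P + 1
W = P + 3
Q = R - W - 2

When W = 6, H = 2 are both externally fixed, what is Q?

Setting W = 6, H = 2 by intervention discards those variables' equations.
R = -W - P + 1  [with W=6, P=6]  = -11
Q = R - W - 2  [with R=-11, W=6]  = -19

-19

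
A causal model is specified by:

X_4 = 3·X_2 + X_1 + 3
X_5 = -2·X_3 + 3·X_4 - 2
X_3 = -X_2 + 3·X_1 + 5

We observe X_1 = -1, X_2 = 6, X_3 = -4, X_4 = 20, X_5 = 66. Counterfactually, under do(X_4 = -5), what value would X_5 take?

Intervening sets X_4 = -5 and removes its equation (X_4 = 3·X_2 + X_1 + 3).
X_3 = -X_2 + 3·X_1 + 5  [with X_2=6, X_1=-1]  = -4
X_5 = -2·X_3 + 3·X_4 - 2  [with X_3=-4, X_4=-5]  = -9

-9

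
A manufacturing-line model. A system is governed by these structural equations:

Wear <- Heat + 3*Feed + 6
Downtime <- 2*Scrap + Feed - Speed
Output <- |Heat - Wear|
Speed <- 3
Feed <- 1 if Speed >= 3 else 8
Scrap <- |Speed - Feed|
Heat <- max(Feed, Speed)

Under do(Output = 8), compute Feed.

do(Output=8) replaces the equation Output <- |Heat - Wear| with the constant Output = 8.
Feed is not downstream of the intervention, so its value is determined by the original equations.
Feed = 1 if Speed >= 3 else 8  [with Speed=3]  = 1

1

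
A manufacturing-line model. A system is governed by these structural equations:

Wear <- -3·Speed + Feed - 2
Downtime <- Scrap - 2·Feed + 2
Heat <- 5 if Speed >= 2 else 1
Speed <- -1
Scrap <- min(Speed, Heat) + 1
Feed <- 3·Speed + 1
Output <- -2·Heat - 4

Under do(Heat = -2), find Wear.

-1

The intervention breaks the incoming arrows to Heat: Heat <- 5 if Speed >= 2 else 1 no longer applies, and Heat = -2.
Wear is not downstream of the intervention, so its value is determined by the original equations.
Feed = 3·Speed + 1  [with Speed=-1]  = -2
Wear = -3·Speed + Feed - 2  [with Speed=-1, Feed=-2]  = -1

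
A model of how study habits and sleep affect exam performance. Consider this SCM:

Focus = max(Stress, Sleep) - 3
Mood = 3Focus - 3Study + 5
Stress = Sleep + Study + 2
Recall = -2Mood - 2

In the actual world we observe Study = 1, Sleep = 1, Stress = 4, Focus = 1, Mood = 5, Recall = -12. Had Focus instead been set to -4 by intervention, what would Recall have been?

Under do(Focus=-4), the mechanism Focus = max(Stress, Sleep) - 3 is discarded; Focus is fixed at -4.
Mood = 3Focus - 3Study + 5  [with Focus=-4, Study=1]  = -10
Recall = -2Mood - 2  [with Mood=-10]  = 18

18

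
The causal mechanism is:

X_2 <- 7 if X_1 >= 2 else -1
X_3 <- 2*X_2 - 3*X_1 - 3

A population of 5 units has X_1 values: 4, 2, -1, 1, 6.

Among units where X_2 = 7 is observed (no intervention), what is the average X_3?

-1

E[X_3|X_2=7] averages over only the 3 units with X_2=7 (X_1 = 4, 2, 6): X_3 = -1, 5, -7, mean -1.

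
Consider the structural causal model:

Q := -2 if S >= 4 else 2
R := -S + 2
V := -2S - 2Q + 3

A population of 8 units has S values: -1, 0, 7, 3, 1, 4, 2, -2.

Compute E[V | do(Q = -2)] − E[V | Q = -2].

Under do(Q=-2), Q's equation is replaced by Q=-2 for every unit. Per-unit V: 9, 7, -7, 1, 5, -1, 3, 11. Mean = 3.5.
E[V|Q=-2] averages over only the 2 units with Q=-2 (S = 7, 4): V = -7, -1, mean -4.
Difference = 3.5 − (-4) = 7.5.

7.5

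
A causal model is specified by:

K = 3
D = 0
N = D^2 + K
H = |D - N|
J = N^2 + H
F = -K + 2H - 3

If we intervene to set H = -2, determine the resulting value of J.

Intervening sets H = -2 and removes its equation (H = |D - N|).
N = D^2 + K  [with D=0, K=3]  = 3
J = N^2 + H  [with N=3, H=-2]  = 7

7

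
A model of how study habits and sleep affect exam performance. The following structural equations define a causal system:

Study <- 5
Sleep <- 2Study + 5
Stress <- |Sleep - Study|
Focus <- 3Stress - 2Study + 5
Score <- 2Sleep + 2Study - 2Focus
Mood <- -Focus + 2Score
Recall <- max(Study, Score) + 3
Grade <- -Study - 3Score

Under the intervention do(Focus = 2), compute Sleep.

15

The intervention breaks the incoming arrows to Focus: Focus <- 3Stress - 2Study + 5 no longer applies, and Focus = 2.
Since Sleep is not a descendant of the intervened variable, it is unaffected.
Sleep = 2Study + 5  [with Study=5]  = 15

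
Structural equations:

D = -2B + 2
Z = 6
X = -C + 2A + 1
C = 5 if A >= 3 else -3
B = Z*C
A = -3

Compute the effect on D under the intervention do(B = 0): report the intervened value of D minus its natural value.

-36

The intervention breaks the incoming arrows to B: B = Z*C no longer applies, and B = 0.
D = -2B + 2  [with B=0]  = 2
Without intervention: C = 5 if A >= 3 else -3  [with A=-3]  = -3; B = Z*C  [with Z=6, C=-3]  = -18; D = -2B + 2  [with B=-18]  = 38.
Change = 2 − 38 = -36.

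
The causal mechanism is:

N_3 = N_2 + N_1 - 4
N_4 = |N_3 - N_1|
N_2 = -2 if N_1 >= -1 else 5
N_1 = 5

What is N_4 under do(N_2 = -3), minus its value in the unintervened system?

1

Under do(N_2=-3), the mechanism N_2 = -2 if N_1 >= -1 else 5 is discarded; N_2 is fixed at -3.
N_3 = N_2 + N_1 - 4  [with N_2=-3, N_1=5]  = -2
N_4 = |N_3 - N_1|  [with N_3=-2, N_1=5]  = 7
Without intervention: N_2 = -2 if N_1 >= -1 else 5  [with N_1=5]  = -2; N_3 = N_2 + N_1 - 4  [with N_2=-2, N_1=5]  = -1; N_4 = |N_3 - N_1|  [with N_3=-1, N_1=5]  = 6.
Change = 7 − 6 = 1.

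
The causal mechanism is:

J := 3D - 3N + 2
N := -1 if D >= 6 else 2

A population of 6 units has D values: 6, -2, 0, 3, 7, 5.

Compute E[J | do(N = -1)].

Every unit gets N=-1 under the intervention. J values become 23, -1, 5, 14, 26, 20; E[J|do(N=-1)] = 14.5.

14.5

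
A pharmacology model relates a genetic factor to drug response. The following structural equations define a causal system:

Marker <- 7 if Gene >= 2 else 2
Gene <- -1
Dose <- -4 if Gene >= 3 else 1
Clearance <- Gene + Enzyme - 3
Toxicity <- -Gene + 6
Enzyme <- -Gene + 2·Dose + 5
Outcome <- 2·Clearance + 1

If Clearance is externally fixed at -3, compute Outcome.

-5

Intervening sets Clearance = -3 and removes its equation (Clearance <- Gene + Enzyme - 3).
Outcome = 2·Clearance + 1  [with Clearance=-3]  = -5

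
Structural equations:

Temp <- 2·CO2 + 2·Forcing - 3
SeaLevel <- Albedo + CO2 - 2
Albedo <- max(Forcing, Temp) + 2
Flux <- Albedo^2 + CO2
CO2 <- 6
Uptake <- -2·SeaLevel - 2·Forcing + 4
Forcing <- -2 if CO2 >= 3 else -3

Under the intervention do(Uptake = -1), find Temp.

Intervening sets Uptake = -1 and removes its equation (Uptake <- -2·SeaLevel - 2·Forcing + 4).
Temp is not downstream of the intervention, so its value is determined by the original equations.
Forcing = -2 if CO2 >= 3 else -3  [with CO2=6]  = -2
Temp = 2·CO2 + 2·Forcing - 3  [with CO2=6, Forcing=-2]  = 5

5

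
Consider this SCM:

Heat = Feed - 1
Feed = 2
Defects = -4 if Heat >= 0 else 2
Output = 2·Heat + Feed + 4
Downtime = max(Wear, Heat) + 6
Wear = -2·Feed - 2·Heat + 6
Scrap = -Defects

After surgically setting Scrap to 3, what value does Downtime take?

7

Under do(Scrap=3), the mechanism Scrap = -Defects is discarded; Scrap is fixed at 3.
Since Downtime is not a descendant of the intervened variable, it is unaffected.
Heat = Feed - 1  [with Feed=2]  = 1
Wear = -2·Feed - 2·Heat + 6  [with Feed=2, Heat=1]  = 0
Downtime = max(Wear, Heat) + 6  [with Wear=0, Heat=1]  = 7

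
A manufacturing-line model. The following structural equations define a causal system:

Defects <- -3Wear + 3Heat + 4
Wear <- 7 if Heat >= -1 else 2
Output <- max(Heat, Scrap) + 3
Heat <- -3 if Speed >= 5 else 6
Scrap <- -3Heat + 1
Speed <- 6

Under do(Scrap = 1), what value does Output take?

4

The intervention breaks the incoming arrows to Scrap: Scrap <- -3Heat + 1 no longer applies, and Scrap = 1.
Heat = -3 if Speed >= 5 else 6  [with Speed=6]  = -3
Output = max(Heat, Scrap) + 3  [with Heat=-3, Scrap=1]  = 4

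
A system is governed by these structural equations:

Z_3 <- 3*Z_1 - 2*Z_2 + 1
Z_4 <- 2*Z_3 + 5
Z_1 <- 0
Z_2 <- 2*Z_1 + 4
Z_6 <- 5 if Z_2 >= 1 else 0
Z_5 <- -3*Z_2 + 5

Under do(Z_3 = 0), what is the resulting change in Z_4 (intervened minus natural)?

14

The intervention breaks the incoming arrows to Z_3: Z_3 <- 3*Z_1 - 2*Z_2 + 1 no longer applies, and Z_3 = 0.
Z_4 = 2*Z_3 + 5  [with Z_3=0]  = 5
Without intervention: Z_2 = 2*Z_1 + 4  [with Z_1=0]  = 4; Z_3 = 3*Z_1 - 2*Z_2 + 1  [with Z_1=0, Z_2=4]  = -7; Z_4 = 2*Z_3 + 5  [with Z_3=-7]  = -9.
Change = 5 − (-9) = 14.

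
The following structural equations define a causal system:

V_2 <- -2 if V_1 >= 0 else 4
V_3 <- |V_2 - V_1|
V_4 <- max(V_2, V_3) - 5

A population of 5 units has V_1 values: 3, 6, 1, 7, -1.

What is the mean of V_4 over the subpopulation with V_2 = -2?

Conditioning on V_2=-2 selects the 4 unit(s) with V_1 ∈ {3, 6, 1, 7}. Their V_4 values: 0, 3, -2, 4. Mean = 1.25.

1.25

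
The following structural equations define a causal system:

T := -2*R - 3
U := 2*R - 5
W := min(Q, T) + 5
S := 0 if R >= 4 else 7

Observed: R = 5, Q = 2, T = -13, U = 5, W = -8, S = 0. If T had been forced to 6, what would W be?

7

do(T=6) replaces the equation T := -2*R - 3 with the constant T = 6.
W = min(Q, T) + 5  [with Q=2, T=6]  = 7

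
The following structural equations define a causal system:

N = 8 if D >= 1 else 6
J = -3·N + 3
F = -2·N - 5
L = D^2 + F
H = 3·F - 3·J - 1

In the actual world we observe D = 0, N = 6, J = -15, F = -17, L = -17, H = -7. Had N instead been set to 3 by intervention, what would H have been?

-16

Under do(N=3), the mechanism N = 8 if D >= 1 else 6 is discarded; N is fixed at 3.
J = -3·N + 3  [with N=3]  = -6
F = -2·N - 5  [with N=3]  = -11
H = 3·F - 3·J - 1  [with F=-11, J=-6]  = -16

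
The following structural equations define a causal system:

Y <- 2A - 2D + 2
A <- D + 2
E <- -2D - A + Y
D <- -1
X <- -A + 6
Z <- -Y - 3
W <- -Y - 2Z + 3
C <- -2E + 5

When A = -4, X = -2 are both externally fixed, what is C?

1

Setting A = -4, X = -2 by intervention discards those variables' equations.
Y = 2A - 2D + 2  [with A=-4, D=-1]  = -4
E = -2D - A + Y  [with D=-1, A=-4, Y=-4]  = 2
C = -2E + 5  [with E=2]  = 1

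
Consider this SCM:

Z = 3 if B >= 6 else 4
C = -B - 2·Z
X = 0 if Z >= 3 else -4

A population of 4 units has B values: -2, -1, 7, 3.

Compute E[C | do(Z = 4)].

do(Z=4) breaks Z's dependence on B. With Z=4 fixed, C across the units is -6, -7, -15, -11, mean -9.75.

-9.75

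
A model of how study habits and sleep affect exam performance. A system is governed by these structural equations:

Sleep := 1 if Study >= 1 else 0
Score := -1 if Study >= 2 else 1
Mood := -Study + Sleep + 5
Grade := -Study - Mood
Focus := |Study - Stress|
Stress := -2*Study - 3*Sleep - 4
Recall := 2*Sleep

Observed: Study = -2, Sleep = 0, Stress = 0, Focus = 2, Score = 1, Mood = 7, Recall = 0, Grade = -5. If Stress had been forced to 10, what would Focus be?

12

The intervention breaks the incoming arrows to Stress: Stress := -2*Study - 3*Sleep - 4 no longer applies, and Stress = 10.
Focus = |Study - Stress|  [with Study=-2, Stress=10]  = 12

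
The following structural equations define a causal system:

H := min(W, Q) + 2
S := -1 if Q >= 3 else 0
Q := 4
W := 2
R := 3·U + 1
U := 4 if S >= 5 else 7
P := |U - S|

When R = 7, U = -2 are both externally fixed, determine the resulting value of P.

1

Under do(R = 7, U = -2), each intervened variable's structural equation is replaced by its fixed value.
S = -1 if Q >= 3 else 0  [with Q=4]  = -1
P = |U - S|  [with U=-2, S=-1]  = 1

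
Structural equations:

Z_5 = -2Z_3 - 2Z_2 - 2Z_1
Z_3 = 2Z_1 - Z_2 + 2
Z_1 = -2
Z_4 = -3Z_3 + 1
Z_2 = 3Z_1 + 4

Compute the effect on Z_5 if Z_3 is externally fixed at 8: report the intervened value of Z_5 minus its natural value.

do(Z_3=8) replaces the equation Z_3 = 2Z_1 - Z_2 + 2 with the constant Z_3 = 8.
Z_2 = 3Z_1 + 4  [with Z_1=-2]  = -2
Z_5 = -2Z_3 - 2Z_2 - 2Z_1  [with Z_3=8, Z_2=-2, Z_1=-2]  = -8
Without intervention: Z_2 = 3Z_1 + 4  [with Z_1=-2]  = -2; Z_3 = 2Z_1 - Z_2 + 2  [with Z_1=-2, Z_2=-2]  = 0; Z_5 = -2Z_3 - 2Z_2 - 2Z_1  [with Z_3=0, Z_2=-2, Z_1=-2]  = 8.
Change = -8 − 8 = -16.

-16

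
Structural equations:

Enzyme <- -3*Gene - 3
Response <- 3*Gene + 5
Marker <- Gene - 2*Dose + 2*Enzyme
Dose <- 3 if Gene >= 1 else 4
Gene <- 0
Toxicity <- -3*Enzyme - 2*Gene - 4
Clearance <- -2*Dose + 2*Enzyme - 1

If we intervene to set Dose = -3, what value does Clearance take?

Under do(Dose=-3), the mechanism Dose <- 3 if Gene >= 1 else 4 is discarded; Dose is fixed at -3.
Enzyme = -3*Gene - 3  [with Gene=0]  = -3
Clearance = -2*Dose + 2*Enzyme - 1  [with Dose=-3, Enzyme=-3]  = -1

-1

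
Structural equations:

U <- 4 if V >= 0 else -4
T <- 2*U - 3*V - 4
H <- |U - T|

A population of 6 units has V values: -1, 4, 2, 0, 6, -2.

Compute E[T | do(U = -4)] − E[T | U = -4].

-9

The intervention sets U=-4 in all 6 units regardless of V. Recomputing T per unit gives -9, -24, -18, -12, -30, -6; average -16.5.
Conditioning on U=-4 selects the 2 unit(s) with V ∈ {-1, -2}. Their T values: -9, -6. Mean = -7.5.
Difference = -16.5 − (-7.5) = -9.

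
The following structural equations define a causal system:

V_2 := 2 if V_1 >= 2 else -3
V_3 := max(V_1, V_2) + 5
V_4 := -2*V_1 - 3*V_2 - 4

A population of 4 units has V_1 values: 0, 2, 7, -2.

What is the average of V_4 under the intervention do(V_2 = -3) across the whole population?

do(V_2=-3) breaks V_2's dependence on V_1. With V_2=-3 fixed, V_4 across the units is 5, 1, -9, 9, mean 1.5.

1.5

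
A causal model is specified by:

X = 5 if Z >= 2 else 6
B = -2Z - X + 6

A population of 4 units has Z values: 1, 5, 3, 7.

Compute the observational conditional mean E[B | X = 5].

-9

E[B|X=5] averages over only the 3 units with X=5 (Z = 5, 3, 7): B = -9, -5, -13, mean -9.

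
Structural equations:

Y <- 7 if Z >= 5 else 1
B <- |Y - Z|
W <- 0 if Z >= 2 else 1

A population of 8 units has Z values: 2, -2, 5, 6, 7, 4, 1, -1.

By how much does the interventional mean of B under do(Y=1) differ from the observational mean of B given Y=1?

Every unit gets Y=1 under the intervention. B values become 1, 3, 4, 5, 6, 3, 0, 2; E[B|do(Y=1)] = 3.
E[B|Y=1] averages over only the 5 units with Y=1 (Z = 2, -2, 4, 1, -1): B = 1, 3, 3, 0, 2, mean 1.8.
Difference = 3 − 1.8 = 1.2.

1.2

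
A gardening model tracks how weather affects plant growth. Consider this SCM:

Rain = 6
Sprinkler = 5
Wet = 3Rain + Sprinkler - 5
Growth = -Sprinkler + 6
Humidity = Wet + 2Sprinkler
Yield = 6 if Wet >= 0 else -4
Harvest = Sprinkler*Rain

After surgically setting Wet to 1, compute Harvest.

The intervention breaks the incoming arrows to Wet: Wet = 3Rain + Sprinkler - 5 no longer applies, and Wet = 1.
Harvest is not downstream of the intervention, so its value is determined by the original equations.
Harvest = Sprinkler*Rain  [with Sprinkler=5, Rain=6]  = 30

30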